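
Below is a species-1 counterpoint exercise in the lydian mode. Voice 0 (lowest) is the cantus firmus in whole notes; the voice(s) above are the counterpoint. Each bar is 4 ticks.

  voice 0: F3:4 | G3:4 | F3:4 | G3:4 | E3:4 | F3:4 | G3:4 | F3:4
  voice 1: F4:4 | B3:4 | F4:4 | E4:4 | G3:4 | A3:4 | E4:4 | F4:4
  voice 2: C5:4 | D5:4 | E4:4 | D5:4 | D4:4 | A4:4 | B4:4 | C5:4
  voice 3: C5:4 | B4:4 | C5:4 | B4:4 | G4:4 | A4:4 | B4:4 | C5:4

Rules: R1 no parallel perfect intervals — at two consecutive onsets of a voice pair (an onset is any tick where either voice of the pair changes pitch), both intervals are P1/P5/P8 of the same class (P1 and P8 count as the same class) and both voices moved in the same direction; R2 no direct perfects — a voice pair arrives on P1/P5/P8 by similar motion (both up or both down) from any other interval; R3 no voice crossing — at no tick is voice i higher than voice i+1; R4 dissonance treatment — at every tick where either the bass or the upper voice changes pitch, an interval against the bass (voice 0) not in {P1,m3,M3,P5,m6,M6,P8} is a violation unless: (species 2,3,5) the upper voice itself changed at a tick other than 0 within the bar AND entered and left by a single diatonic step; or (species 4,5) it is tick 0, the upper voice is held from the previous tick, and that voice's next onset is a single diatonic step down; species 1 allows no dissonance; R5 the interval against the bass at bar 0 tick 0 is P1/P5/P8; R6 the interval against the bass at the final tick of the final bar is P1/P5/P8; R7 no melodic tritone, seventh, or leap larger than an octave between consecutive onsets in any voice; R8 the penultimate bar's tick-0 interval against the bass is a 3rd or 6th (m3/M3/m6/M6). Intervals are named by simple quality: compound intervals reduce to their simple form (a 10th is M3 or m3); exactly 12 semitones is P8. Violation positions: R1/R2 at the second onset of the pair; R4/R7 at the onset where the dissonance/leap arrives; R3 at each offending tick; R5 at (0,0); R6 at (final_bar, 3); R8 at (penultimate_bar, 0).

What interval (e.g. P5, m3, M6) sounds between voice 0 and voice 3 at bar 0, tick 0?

P5

voice 0=F3 voice 3=C5 -> P5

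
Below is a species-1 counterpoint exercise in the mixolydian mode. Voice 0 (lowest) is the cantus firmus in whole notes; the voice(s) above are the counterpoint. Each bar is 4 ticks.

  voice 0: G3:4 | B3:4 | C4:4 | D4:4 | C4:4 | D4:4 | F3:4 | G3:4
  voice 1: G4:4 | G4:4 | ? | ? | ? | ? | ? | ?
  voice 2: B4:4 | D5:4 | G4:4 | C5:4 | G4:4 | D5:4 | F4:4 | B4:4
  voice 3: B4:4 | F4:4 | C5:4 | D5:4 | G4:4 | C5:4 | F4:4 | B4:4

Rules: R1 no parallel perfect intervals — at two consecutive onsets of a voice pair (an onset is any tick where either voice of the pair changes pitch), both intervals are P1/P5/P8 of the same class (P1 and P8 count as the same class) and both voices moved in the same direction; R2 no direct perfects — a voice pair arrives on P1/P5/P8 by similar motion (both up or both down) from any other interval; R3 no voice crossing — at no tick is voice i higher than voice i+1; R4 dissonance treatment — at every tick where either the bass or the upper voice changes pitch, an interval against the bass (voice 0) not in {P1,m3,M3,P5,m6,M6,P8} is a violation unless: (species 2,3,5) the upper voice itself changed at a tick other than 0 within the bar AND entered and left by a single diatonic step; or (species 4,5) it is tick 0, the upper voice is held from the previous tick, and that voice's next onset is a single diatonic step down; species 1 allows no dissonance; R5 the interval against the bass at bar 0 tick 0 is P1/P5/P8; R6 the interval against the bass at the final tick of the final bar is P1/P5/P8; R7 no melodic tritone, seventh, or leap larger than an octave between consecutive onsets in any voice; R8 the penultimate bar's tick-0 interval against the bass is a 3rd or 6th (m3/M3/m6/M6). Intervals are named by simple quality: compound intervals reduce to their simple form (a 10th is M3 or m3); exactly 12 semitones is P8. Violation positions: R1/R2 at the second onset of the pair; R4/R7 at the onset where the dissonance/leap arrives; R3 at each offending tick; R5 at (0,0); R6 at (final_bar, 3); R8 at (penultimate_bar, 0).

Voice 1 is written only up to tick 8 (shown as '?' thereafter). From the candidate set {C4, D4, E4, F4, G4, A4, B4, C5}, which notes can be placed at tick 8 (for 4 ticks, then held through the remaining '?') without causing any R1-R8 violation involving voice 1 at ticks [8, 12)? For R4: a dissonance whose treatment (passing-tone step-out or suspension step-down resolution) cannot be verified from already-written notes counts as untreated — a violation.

{E4, G4}

C4: violates R1
D4: violates R4
E4: legal
F4: violates R4
G4: legal
A4: violates R3
B4: violates R3,R4
C5: violates R2,R3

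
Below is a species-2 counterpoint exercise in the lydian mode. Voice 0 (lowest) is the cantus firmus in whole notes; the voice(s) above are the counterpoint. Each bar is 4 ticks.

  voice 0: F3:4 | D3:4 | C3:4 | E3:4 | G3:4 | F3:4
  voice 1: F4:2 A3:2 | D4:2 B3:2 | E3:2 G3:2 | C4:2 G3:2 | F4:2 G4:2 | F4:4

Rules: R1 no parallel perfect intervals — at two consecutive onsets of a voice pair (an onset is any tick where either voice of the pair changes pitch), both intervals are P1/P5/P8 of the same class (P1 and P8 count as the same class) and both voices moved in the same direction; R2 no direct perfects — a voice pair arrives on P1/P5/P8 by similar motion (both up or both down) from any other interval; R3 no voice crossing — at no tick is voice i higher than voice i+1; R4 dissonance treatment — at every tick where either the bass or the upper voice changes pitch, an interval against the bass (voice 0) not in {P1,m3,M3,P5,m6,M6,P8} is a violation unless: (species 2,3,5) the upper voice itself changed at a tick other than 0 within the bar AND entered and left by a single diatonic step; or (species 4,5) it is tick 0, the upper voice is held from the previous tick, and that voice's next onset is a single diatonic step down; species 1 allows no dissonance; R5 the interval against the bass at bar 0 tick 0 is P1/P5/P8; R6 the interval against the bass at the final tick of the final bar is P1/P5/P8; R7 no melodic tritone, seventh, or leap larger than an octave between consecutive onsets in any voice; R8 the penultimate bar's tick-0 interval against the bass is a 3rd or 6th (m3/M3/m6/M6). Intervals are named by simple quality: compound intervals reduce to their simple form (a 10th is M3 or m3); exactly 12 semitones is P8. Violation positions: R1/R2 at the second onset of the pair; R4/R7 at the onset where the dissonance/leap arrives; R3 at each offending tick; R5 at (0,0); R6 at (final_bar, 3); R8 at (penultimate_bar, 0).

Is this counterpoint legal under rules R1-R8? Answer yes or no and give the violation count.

No (4 violations)

bar 0: v0=F3 v1=F4 (P8)
bar 1: v0=D3 v1=D4 (P8)
bar 2: v0=C3 v1=E3 (M3)
bar 3: v0=E3 v1=C4 (m6)
bar 4: v0=G3 v1=F4 (m7)
bar 5: v0=F3 v1=F4 (P8)
  R4 @ bar4.0: G3/F4 m7 untreated
  R7 @ bar4.0: G3->F4 leap 10st
  R8 @ bar4.0: penult m7 not 3rd/6th
  R1 @ bar5.0: G3/G4 P8 -> F3/F4 P8 similar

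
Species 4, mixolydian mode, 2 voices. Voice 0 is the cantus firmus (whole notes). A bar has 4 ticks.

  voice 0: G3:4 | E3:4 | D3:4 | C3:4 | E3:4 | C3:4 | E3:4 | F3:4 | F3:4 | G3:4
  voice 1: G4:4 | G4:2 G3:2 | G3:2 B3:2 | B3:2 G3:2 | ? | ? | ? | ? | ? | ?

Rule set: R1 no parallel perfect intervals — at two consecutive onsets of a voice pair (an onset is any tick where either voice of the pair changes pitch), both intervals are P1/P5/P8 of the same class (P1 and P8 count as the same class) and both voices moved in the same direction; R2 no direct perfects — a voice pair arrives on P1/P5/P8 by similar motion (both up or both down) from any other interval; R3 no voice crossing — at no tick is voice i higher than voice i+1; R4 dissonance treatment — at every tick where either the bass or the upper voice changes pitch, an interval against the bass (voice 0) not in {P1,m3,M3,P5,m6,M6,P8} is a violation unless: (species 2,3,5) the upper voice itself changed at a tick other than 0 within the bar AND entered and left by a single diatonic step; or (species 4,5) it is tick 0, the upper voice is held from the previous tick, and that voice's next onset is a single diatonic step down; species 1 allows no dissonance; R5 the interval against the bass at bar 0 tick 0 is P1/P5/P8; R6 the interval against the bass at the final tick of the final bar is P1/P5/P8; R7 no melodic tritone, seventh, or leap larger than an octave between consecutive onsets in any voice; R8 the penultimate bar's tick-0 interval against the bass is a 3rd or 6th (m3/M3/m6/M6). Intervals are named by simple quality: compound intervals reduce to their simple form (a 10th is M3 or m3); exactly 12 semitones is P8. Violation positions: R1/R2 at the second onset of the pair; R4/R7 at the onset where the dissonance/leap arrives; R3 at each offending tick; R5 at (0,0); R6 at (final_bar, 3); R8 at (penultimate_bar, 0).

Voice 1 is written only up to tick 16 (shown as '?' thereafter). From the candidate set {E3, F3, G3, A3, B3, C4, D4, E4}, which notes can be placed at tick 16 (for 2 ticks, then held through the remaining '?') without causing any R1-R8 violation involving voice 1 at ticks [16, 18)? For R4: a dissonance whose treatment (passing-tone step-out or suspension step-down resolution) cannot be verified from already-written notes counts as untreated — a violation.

E3: legal
F3: violates R4
G3: legal
A3: violates R4
B3: violates R1
C4: legal
D4: violates R4
E4: violates R2

{C4, E3, G3}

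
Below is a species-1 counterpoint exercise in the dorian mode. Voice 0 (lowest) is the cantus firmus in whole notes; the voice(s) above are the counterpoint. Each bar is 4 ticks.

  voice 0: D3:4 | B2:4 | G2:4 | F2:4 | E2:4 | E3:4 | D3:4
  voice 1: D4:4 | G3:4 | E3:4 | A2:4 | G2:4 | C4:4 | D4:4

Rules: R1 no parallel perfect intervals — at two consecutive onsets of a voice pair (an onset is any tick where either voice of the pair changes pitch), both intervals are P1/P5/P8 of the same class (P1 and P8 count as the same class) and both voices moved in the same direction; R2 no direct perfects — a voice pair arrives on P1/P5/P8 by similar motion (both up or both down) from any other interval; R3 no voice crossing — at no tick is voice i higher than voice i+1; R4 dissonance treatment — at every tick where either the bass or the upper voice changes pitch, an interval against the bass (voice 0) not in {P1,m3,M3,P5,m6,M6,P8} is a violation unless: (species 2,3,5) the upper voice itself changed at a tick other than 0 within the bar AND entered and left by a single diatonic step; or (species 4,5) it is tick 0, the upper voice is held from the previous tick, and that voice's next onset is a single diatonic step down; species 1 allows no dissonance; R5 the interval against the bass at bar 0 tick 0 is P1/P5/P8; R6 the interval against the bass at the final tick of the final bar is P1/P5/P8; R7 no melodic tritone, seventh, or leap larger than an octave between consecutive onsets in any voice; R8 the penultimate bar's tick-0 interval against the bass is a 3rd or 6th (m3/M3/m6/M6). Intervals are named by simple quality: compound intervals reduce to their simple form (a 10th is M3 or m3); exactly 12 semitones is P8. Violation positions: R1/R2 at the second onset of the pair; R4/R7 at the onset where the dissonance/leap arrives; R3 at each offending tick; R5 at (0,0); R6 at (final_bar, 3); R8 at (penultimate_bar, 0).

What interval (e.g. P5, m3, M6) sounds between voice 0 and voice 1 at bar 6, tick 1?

voice 0=D3 voice 1=D4 -> P8

P8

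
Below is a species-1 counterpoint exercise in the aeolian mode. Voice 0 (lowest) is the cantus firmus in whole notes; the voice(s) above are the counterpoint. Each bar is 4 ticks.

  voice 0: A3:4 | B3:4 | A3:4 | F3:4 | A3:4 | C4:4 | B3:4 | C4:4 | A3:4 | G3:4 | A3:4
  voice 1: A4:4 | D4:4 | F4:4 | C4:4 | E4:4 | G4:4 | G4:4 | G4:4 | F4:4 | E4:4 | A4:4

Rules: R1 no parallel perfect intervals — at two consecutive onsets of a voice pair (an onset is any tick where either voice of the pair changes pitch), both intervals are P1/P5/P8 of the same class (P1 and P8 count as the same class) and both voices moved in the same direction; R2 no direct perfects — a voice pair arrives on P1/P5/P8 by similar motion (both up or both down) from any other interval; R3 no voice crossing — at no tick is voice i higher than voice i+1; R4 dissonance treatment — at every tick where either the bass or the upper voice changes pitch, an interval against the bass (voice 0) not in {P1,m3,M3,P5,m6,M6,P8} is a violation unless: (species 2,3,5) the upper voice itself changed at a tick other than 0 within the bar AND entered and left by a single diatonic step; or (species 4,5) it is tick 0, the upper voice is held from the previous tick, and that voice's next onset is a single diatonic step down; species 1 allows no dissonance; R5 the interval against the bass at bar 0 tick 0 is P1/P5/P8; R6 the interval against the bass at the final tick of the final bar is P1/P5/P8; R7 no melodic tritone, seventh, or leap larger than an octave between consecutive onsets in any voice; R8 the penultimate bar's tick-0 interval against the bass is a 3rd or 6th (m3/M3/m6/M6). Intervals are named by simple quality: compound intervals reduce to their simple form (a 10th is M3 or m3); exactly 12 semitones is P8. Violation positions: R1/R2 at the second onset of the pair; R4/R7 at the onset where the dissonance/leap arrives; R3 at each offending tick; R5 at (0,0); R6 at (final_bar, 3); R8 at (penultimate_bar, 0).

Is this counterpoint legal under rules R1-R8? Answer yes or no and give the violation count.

bar 0: v0=A3 v1=A4 (P8)
bar 1: v0=B3 v1=D4 (m3)
bar 2: v0=A3 v1=F4 (m6)
bar 3: v0=F3 v1=C4 (P5)
bar 4: v0=A3 v1=E4 (P5)
bar 5: v0=C4 v1=G4 (P5)
bar 6: v0=B3 v1=G4 (m6)
bar 7: v0=C4 v1=G4 (P5)
bar 8: v0=A3 v1=F4 (m6)
bar 9: v0=G3 v1=E4 (M6)
bar 10: v0=A3 v1=A4 (P8)
  R2 @ bar3.0: A3/F4 m6 -> F3/C4 P5 similar
  R1 @ bar4.0: F3/C4 P5 -> A3/E4 P5 similar
  R1 @ bar5.0: A3/E4 P5 -> C4/G4 P5 similar
  R2 @ bar10.0: G3/E4 M6 -> A3/A4 P8 similar

No (4 violations)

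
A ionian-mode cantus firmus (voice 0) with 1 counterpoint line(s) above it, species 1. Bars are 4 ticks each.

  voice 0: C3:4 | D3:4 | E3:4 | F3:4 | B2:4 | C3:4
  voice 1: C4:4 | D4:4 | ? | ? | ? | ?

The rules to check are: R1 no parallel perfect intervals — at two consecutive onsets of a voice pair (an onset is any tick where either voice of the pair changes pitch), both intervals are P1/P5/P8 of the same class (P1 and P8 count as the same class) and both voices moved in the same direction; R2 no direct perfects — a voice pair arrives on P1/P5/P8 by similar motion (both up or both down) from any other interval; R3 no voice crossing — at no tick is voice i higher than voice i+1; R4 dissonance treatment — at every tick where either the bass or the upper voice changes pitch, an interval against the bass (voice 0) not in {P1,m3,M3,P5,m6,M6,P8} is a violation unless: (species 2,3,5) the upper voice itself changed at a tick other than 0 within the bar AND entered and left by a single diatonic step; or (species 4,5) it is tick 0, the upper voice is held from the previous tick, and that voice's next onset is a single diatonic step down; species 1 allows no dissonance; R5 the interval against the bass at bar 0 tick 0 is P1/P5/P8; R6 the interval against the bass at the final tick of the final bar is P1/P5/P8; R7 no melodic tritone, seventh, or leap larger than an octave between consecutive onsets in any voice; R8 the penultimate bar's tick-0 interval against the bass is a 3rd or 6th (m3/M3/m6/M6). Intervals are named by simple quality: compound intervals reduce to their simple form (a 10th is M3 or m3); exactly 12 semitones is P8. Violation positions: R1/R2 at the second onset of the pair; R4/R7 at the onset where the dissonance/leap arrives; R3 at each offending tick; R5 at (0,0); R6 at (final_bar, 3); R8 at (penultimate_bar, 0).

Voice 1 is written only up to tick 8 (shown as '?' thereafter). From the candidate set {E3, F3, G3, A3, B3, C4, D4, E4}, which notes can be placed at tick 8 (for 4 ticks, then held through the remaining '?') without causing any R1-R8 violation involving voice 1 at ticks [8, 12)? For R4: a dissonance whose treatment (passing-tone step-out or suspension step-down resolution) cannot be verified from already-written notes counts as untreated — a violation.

{B3, C4, G3}

E3: violates R7
F3: violates R4
G3: legal
A3: violates R4
B3: legal
C4: legal
D4: violates R4
E4: violates R1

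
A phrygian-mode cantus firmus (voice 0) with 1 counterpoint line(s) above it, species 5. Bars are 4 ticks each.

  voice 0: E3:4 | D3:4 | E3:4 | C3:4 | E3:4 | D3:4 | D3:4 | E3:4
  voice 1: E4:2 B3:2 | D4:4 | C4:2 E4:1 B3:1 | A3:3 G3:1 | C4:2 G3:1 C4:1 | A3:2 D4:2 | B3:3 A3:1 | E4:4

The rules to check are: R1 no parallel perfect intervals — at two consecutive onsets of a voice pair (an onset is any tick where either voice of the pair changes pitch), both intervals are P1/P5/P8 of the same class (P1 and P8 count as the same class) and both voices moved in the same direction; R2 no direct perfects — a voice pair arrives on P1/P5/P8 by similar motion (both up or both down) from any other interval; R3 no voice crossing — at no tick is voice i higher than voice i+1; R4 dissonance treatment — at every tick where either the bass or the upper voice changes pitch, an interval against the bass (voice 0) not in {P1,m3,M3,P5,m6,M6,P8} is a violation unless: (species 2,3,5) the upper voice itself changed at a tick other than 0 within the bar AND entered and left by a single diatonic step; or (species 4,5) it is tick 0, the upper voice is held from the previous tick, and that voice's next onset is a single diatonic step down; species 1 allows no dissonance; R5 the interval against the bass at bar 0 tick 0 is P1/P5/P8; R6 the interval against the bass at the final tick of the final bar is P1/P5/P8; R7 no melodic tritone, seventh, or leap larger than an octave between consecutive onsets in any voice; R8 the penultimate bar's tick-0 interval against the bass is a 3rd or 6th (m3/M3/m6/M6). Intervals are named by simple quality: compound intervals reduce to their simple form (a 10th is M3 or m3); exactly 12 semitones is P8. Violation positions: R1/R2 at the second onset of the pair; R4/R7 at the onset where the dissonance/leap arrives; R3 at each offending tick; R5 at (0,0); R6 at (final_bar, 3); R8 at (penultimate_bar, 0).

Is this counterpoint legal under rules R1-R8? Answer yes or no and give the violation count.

No (2 violations)

bar 0: v0=E3 v1=E4 (P8)
bar 1: v0=D3 v1=D4 (P8)
bar 2: v0=E3 v1=C4 (m6)
bar 3: v0=C3 v1=A3 (M6)
bar 4: v0=E3 v1=C4 (m6)
bar 5: v0=D3 v1=A3 (P5)
bar 6: v0=D3 v1=B3 (M6)
bar 7: v0=E3 v1=E4 (P8)
  R2 @ bar5.0: E3/C4 m6 -> D3/A3 P5 similar
  R2 @ bar7.0: D3/A3 P5 -> E3/E4 P8 similar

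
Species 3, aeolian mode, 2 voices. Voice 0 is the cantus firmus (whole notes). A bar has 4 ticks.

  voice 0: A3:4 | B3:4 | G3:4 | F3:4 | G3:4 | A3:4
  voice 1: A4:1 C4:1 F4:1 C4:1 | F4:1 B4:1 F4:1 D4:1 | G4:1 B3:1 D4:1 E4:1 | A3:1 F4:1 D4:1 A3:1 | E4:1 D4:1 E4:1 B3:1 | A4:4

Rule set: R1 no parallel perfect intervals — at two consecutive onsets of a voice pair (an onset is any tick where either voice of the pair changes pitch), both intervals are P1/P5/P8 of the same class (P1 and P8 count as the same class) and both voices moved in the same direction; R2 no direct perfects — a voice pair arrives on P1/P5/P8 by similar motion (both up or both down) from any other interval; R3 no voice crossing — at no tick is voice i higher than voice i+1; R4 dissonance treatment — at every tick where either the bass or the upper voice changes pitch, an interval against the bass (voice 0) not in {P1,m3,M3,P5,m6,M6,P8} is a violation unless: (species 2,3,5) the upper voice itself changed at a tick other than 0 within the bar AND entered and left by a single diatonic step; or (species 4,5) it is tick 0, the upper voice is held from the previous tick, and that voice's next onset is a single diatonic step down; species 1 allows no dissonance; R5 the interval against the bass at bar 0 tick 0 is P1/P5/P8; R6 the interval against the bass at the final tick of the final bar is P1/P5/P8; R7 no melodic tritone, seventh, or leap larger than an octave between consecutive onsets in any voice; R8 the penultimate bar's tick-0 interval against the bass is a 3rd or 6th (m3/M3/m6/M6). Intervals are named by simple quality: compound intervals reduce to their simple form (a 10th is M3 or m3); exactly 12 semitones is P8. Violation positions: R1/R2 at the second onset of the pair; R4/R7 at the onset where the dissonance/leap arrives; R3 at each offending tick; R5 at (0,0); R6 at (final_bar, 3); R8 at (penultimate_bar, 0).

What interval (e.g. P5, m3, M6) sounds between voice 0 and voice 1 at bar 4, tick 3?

voice 0=G3 voice 1=B3 -> M3

M3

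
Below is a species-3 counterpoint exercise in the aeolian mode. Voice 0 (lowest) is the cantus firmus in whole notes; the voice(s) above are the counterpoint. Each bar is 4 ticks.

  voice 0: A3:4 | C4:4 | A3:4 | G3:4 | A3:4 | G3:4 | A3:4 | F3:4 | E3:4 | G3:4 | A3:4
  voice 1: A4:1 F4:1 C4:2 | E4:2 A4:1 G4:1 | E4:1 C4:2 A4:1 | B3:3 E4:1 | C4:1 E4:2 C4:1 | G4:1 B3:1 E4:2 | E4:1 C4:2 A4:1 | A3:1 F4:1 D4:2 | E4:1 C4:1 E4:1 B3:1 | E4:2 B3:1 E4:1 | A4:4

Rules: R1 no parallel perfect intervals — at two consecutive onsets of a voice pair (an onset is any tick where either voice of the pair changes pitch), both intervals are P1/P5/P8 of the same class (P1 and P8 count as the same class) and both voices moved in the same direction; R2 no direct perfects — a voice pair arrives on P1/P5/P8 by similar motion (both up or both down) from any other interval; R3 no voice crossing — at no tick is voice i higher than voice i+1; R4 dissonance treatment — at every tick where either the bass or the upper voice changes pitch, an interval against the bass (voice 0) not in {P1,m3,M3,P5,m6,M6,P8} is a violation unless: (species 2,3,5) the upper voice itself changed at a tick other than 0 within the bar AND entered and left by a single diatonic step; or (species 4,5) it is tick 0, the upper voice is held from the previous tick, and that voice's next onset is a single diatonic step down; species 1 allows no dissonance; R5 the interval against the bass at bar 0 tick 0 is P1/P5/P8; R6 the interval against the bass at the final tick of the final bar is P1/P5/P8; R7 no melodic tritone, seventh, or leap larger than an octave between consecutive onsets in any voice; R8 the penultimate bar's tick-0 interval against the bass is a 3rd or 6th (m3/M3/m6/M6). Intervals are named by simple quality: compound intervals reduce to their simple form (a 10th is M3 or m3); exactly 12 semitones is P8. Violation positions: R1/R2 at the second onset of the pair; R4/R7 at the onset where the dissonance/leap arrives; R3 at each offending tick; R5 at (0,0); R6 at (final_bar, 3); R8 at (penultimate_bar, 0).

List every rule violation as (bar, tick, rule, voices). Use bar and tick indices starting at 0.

bar 0: v0=A3 v1=A4 downbeat P8
bar 1: v0=C4 v1=E4 downbeat M3
bar 2: v0=A3 v1=E4 downbeat P5
bar 3: v0=G3 v1=B3 downbeat M3
bar 4: v0=A3 v1=C4 downbeat m3
bar 5: v0=G3 v1=G4 downbeat P8
bar 6: v0=A3 v1=E4 downbeat P5
bar 7: v0=F3 v1=A3 downbeat M3
bar 8: v0=E3 v1=E4 downbeat P8
bar 9: v0=G3 v1=E4 downbeat M6
bar 10: v0=A3 v1=A4 downbeat P8
  -> R1 @ bar 2 tick 0 v(0, 1): C4/G4 P5 -> A3/E4 P5 similar
  -> R7 @ bar 3 tick 0 v(1,): A4->B3 leap 10st
  -> R2 @ bar 10 tick 0 v(0, 1): G3/E4 M6 -> A3/A4 P8 similar

(2, 0, R1, (0, 1))
(3, 0, R7, (1,))
(10, 0, R2, (0, 1))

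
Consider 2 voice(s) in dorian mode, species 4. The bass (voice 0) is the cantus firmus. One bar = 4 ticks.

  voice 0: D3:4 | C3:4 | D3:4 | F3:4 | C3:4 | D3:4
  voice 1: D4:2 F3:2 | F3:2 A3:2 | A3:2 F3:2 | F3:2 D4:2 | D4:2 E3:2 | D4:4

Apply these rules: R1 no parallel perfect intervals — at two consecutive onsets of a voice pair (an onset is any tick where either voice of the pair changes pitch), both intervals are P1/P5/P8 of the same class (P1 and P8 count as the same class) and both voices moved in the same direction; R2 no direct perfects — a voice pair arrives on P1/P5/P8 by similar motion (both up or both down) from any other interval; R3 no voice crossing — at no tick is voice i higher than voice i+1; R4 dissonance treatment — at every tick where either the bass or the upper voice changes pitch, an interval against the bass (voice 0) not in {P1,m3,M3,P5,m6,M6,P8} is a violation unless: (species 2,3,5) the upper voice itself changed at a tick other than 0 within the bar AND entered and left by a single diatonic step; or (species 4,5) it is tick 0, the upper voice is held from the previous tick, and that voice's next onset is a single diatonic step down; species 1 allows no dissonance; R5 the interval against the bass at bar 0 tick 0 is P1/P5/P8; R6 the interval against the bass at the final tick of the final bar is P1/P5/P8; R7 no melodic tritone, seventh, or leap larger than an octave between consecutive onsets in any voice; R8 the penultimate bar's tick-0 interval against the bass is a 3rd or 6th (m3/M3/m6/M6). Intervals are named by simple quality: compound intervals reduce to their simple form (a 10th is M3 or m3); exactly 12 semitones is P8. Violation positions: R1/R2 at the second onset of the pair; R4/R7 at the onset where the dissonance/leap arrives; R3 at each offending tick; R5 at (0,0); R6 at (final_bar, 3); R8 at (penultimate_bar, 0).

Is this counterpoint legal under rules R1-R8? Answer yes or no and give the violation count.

bar 0: v0=D3 v1=D4 (P8)
bar 1: v0=C3 v1=F3 (P4)
bar 2: v0=D3 v1=A3 (P5)
bar 3: v0=F3 v1=F3 (P1)
bar 4: v0=C3 v1=D4 (M2)
bar 5: v0=D3 v1=D4 (P8)
  R4 @ bar1.0: C3/F3 P4 untreated
  R4 @ bar4.0: C3/D4 M2 untreated
  R8 @ bar4.0: penult M2 not 3rd/6th
  R7 @ bar4.2: D4->E3 leap 10st
  R2 @ bar5.0: C3/E3 M3 -> D3/D4 P8 similar
  R7 @ bar5.0: E3->D4 leap 10st

No (6 violations)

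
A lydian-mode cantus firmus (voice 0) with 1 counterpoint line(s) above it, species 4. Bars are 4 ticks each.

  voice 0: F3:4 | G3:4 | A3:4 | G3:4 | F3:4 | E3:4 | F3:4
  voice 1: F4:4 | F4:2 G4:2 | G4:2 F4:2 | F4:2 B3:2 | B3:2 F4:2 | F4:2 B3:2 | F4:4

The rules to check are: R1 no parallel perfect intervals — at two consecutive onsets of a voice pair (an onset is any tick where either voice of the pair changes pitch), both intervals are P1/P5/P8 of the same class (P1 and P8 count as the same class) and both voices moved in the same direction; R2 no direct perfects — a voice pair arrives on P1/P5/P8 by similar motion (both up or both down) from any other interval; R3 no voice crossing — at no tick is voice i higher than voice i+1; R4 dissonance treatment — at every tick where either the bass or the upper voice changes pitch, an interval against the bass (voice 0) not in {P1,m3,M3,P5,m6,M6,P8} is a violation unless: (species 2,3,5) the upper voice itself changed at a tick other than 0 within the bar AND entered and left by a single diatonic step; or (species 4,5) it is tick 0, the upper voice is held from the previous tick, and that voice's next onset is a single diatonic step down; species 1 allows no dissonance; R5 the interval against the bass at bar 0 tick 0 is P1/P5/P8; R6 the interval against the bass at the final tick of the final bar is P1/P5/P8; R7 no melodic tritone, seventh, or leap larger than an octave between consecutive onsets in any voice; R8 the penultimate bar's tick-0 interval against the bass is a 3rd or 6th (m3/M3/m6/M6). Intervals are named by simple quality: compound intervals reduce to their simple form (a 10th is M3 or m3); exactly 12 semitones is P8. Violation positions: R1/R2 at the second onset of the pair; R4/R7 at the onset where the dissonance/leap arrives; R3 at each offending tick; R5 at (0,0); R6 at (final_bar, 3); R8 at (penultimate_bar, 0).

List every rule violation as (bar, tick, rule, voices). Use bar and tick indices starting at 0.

bar 0: v0=F3 v1=F4 downbeat P8
bar 1: v0=G3 v1=F4 downbeat m7
bar 2: v0=A3 v1=G4 downbeat m7
bar 3: v0=G3 v1=F4 downbeat m7
bar 4: v0=F3 v1=B3 downbeat TT
bar 5: v0=E3 v1=F4 downbeat m2
bar 6: v0=F3 v1=F4 downbeat P8
  -> R4 @ bar 1 tick 0 v(0, 1): G3/F4 m7 untreated
  -> R4 @ bar 3 tick 0 v(0, 1): G3/F4 m7 untreated
  -> R7 @ bar 3 tick 2 v(1,): F4->B3 leap 6st
  -> R4 @ bar 4 tick 0 v(0, 1): F3/B3 TT untreated
  -> R7 @ bar 4 tick 2 v(1,): B3->F4 leap 6st
  -> R4 @ bar 5 tick 0 v(0, 1): E3/F4 m2 untreated
  -> R8 @ bar 5 tick 0 v(0, 1): penult m2 not 3rd/6th
  -> R7 @ bar 5 tick 2 v(1,): F4->B3 leap 6st
  -> R2 @ bar 6 tick 0 v(0, 1): E3/B3 P5 -> F3/F4 P8 similar
  -> R7 @ bar 6 tick 0 v(1,): B3->F4 leap 6st

(1, 0, R4, (0, 1))
(3, 0, R4, (0, 1))
(3, 2, R7, (1,))
(4, 0, R4, (0, 1))
(4, 2, R7, (1,))
(5, 0, R4, (0, 1))
(5, 0, R8, (0, 1))
(5, 2, R7, (1,))
(6, 0, R2, (0, 1))
(6, 0, R7, (1,))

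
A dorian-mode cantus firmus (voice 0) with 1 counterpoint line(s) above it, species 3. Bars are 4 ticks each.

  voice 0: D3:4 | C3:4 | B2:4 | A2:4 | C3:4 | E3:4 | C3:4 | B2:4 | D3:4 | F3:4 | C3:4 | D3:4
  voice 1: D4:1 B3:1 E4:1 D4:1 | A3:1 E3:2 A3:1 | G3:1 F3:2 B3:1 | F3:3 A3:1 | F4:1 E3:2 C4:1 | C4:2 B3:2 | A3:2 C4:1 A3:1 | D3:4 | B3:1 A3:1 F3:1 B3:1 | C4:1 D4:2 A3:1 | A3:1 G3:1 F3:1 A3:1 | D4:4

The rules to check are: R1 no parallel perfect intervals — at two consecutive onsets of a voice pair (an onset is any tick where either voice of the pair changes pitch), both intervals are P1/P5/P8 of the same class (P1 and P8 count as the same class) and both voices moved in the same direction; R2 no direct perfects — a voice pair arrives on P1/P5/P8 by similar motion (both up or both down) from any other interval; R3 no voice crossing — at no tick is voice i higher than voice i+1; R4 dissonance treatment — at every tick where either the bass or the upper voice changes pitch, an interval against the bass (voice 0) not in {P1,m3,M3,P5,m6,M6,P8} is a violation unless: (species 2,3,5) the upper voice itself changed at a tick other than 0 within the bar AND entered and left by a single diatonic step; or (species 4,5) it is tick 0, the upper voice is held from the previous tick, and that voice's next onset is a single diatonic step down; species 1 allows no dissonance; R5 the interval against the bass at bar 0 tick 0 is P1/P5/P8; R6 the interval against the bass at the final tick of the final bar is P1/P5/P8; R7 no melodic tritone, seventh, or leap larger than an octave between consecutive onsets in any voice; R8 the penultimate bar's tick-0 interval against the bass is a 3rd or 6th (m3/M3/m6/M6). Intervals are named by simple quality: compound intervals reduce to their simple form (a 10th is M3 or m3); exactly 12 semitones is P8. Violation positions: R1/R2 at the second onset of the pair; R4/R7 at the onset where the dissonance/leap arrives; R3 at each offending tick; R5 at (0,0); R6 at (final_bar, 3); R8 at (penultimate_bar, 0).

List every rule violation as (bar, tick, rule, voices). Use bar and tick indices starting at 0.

bar 0: v0=D3 v1=D4 downbeat P8
bar 1: v0=C3 v1=A3 downbeat M6
bar 2: v0=B2 v1=G3 downbeat m6
bar 3: v0=A2 v1=F3 downbeat m6
bar 4: v0=C3 v1=F4 downbeat P4
bar 5: v0=E3 v1=C4 downbeat m6
bar 6: v0=C3 v1=A3 downbeat M6
bar 7: v0=B2 v1=D3 downbeat m3
bar 8: v0=D3 v1=B3 downbeat M6
bar 9: v0=F3 v1=C4 downbeat P5
bar 10: v0=C3 v1=A3 downbeat M6
bar 11: v0=D3 v1=D4 downbeat P8
  -> R4 @ bar 0 tick 2 v(0, 1): D3/E4 M2 untreated
  -> R4 @ bar 2 tick 1 v(0, 1): B2/F3 TT untreated
  -> R7 @ bar 2 tick 3 v(1,): F3->B3 leap 6st
  -> R7 @ bar 3 tick 0 v(1,): B3->F3 leap 6st
  -> R4 @ bar 4 tick 0 v(0, 1): C3/F4 P4 untreated
  -> R7 @ bar 4 tick 1 v(1,): F4->E3 leap 13st
  -> R7 @ bar 8 tick 3 v(1,): F3->B3 leap 6st
  -> R2 @ bar 9 tick 0 v(0, 1): D3/B3 M6 -> F3/C4 P5 similar
  -> R4 @ bar 10 tick 2 v(0, 1): C3/F3 P4 untreated
  -> R2 @ bar 11 tick 0 v(0, 1): C3/A3 M6 -> D3/D4 P8 similar

(0, 2, R4, (0, 1))
(2, 1, R4, (0, 1))
(2, 3, R7, (1,))
(3, 0, R7, (1,))
(4, 0, R4, (0, 1))
(4, 1, R7, (1,))
(8, 3, R7, (1,))
(9, 0, R2, (0, 1))
(10, 2, R4, (0, 1))
(11, 0, R2, (0, 1))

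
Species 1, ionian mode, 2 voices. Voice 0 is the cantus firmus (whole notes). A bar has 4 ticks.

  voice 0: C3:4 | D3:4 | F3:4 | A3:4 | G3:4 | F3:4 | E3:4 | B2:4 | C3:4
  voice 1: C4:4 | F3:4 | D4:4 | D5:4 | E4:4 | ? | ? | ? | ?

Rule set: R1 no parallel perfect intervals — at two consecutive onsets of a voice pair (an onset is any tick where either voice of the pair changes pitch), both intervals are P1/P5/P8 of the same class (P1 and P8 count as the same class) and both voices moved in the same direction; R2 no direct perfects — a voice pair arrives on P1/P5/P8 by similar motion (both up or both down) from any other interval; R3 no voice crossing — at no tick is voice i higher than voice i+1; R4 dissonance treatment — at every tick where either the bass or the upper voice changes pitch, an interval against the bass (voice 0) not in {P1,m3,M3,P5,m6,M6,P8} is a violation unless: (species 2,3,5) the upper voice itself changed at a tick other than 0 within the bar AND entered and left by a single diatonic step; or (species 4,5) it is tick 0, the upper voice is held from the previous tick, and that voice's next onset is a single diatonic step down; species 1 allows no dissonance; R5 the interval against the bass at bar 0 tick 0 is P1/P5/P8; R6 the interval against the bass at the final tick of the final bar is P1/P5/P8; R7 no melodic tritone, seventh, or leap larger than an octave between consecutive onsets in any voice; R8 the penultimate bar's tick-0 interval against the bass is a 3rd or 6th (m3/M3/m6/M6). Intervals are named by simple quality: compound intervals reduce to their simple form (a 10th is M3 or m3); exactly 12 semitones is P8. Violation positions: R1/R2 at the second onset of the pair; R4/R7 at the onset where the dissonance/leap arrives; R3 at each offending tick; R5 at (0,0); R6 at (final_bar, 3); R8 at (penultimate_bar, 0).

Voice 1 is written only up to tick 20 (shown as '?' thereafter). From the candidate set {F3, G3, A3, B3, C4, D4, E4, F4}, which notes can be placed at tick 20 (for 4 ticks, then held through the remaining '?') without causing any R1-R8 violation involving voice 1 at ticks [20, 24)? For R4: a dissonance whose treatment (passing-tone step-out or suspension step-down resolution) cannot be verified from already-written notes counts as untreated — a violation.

F3: violates R2,R7
G3: violates R4
A3: legal
B3: violates R4
C4: violates R2
D4: legal
E4: violates R4
F4: legal

{A3, D4, F4}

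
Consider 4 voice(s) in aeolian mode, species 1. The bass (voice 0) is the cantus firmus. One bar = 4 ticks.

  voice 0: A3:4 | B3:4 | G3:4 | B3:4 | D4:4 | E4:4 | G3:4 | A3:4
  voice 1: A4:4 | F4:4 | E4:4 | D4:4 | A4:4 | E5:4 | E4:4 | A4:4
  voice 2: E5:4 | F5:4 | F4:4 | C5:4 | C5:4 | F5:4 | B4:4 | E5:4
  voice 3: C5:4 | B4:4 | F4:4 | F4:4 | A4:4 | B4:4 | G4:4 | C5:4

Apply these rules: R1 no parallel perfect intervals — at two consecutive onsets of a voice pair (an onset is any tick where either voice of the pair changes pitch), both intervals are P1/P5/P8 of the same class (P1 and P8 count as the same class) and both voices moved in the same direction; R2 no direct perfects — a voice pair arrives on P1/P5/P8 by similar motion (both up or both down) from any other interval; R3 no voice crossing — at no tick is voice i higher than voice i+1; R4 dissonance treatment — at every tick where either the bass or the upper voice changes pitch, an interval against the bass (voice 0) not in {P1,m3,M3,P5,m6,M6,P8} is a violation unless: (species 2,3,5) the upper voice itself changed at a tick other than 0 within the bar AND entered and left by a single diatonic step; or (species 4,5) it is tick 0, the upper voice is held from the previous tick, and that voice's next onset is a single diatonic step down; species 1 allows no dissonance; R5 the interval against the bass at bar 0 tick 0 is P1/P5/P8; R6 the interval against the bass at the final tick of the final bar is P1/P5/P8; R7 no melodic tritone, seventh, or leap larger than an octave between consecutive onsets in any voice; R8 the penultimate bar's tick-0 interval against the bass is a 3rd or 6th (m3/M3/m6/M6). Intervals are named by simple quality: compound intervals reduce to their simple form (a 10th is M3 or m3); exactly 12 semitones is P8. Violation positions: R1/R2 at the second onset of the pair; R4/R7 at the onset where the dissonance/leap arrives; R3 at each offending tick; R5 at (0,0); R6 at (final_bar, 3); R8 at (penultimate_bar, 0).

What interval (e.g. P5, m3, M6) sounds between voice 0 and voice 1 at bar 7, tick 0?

P8

voice 0=A3 voice 1=A4 -> P8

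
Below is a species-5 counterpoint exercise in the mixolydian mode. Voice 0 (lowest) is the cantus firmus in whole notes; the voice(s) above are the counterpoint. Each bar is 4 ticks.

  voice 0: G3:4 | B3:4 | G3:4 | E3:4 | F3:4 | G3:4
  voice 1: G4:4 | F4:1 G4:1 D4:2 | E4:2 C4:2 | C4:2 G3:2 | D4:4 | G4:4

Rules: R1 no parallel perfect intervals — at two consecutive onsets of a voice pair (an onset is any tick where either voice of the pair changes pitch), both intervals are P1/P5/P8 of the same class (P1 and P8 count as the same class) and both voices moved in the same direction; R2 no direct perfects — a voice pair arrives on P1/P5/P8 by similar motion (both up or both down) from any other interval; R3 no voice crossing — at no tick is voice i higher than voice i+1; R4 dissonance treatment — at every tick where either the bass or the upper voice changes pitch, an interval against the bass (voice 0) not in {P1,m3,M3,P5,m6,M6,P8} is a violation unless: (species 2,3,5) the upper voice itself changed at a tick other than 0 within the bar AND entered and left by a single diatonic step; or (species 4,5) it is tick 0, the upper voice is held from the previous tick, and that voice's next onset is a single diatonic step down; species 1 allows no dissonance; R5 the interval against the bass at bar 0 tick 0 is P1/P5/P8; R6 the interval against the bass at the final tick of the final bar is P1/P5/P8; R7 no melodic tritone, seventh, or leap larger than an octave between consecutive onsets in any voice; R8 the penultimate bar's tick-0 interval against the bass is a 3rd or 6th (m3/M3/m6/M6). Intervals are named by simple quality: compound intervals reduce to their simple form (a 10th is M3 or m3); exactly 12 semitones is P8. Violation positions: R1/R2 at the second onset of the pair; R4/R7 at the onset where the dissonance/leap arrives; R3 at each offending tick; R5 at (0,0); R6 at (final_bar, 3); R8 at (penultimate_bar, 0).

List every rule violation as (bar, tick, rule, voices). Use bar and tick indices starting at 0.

(1, 0, R4, (0, 1))
(2, 2, R4, (0, 1))
(5, 0, R2, (0, 1))

bar 0: v0=G3 v1=G4 downbeat P8
bar 1: v0=B3 v1=F4 downbeat TT
bar 2: v0=G3 v1=E4 downbeat M6
bar 3: v0=E3 v1=C4 downbeat m6
bar 4: v0=F3 v1=D4 downbeat M6
bar 5: v0=G3 v1=G4 downbeat P8
  -> R4 @ bar 1 tick 0 v(0, 1): B3/F4 TT untreated
  -> R4 @ bar 2 tick 2 v(0, 1): G3/C4 P4 untreated
  -> R2 @ bar 5 tick 0 v(0, 1): F3/D4 M6 -> G3/G4 P8 similar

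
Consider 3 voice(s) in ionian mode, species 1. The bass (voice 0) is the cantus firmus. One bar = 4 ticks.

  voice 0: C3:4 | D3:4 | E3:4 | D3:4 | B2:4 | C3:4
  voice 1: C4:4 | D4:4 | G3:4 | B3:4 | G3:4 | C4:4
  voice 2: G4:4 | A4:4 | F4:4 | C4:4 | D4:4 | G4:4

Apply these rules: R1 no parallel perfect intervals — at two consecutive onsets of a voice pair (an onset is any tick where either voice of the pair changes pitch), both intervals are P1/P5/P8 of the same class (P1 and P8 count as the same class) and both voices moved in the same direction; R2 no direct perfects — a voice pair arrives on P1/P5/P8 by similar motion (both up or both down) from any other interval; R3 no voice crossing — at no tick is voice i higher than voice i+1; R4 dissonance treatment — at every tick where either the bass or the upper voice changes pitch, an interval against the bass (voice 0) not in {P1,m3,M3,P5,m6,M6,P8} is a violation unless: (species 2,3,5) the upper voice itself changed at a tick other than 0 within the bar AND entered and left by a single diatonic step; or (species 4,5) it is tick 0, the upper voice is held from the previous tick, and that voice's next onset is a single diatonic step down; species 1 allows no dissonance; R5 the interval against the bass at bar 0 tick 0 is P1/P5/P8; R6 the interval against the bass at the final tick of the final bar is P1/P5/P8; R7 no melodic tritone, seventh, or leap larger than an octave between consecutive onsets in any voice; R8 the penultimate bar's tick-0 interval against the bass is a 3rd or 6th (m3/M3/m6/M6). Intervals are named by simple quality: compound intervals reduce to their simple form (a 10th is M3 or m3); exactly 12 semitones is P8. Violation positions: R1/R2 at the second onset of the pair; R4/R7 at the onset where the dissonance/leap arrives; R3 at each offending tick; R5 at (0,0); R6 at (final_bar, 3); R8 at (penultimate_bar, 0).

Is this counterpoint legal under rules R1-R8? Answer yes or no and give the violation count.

bar 0: v0=C3 v1=C4 v2=G4 (P5)
bar 1: v0=D3 v1=D4 v2=A4 (P5)
bar 2: v0=E3 v1=G3 v2=F4 (m2)
bar 3: v0=D3 v1=B3 v2=C4 (m7)
bar 4: v0=B2 v1=G3 v2=D4 (m3)
bar 5: v0=C3 v1=C4 v2=G4 (P5)
  R1 @ bar1.0: C3/C4 P8 -> D3/D4 P8 similar
  R1 @ bar1.0: C3/G4 P5 -> D3/A4 P5 similar
  R1 @ bar1.0: C4/G4 P5 -> D4/A4 P5 similar
  R4 @ bar2.0: E3/F4 m2 untreated
  R4 @ bar3.0: D3/C4 m7 untreated
  R1 @ bar5.0: G3/D4 P5 -> C4/G4 P5 similar
  R2 @ bar5.0: B2/G3 m6 -> C3/C4 P8 similar
  R2 @ bar5.0: B2/D4 m3 -> C3/G4 P5 similar

No (8 violations)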